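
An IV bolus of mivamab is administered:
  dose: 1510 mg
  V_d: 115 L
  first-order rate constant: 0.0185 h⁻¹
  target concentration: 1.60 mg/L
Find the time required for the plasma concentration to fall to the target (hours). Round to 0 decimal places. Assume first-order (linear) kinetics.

C₀ = Dose / Vd = 1510 / 115 = 13.13 mg/L
t = ln(C₀ / C) / k = ln(13.13 / 1.60) / 0.01850
  = ln(8.206) / 0.01850 = 2.105 / 0.01850 = 113.8 h

114 h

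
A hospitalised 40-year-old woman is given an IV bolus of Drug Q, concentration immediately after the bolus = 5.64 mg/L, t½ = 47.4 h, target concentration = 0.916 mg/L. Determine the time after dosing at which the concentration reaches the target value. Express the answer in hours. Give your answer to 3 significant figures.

k = ln2 / t½ = 0.693147 / 47.4 = 0.01462 h⁻¹
t = ln(C₀ / C) / k = ln(5.640 / 0.916) / 0.01462
  = ln(6.157) / 0.01462 = 1.818 / 0.01462 = 124.4 h

124 h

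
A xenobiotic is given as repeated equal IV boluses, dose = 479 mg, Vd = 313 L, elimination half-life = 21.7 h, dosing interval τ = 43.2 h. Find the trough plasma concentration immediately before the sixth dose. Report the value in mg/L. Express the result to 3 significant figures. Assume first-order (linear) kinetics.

0.514 mg/L

C₀ per dose = Dose / Vd = 479 / 313 = 1.530 mg/L
k = ln2 / t½ = 0.693147 / 21.7 = 0.03194 h⁻¹
Fraction remaining after one interval: r = e^(−kτ) = e^(−0.03194 × 43.2) = 0.2516
Before dose 6, 5 doses have been given (aged 1τ, 2τ, 3τ, 4τ, 5τ).
C_trough = C₀ × (r + r² + … + r^5) = C₀ × r(1−r^5)/(1−r)
        = 1.530 × 0.2516 × (1 − 0.001008) / (1 − 0.2516) = 0.5138 mg/L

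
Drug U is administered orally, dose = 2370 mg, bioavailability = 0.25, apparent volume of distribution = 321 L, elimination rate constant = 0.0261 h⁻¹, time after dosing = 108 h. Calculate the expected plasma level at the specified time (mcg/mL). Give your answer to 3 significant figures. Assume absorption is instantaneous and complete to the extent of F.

0.110 mcg/mL

Amount reaching circulation = F × Dose = 0.25 × 2370 = 592.5 mg
C₀ = F·Dose / Vd = 592.5 / 321 = 1.846 mg/L
C = C₀ · e^(−k·t) = 1.846 × e^(−0.02610 × 108)
  = 1.846 × 0.05968 = 0.1102 mg/L
(0.1102 mg/L = 0.1102 mcg/mL)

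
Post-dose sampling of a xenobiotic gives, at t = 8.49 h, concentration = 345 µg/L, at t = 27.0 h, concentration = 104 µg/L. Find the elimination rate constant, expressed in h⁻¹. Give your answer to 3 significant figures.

0.0648 h⁻¹

k = ln(C₁/C₂) / (t₂ − t₁) = ln(345/104) / (27.0 − 8.49)
  = 1.199 / 18.51 = 0.06478 h⁻¹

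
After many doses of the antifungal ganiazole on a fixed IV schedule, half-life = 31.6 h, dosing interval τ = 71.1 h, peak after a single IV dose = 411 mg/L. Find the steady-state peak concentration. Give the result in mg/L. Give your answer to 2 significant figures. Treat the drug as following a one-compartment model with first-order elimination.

k = ln2 / t½ = 0.693147 / 31.6 = 0.02194 h⁻¹
e^(−kτ) = e^(−0.02194 × 71.1) = 0.2101
Accumulation ratio R = 1 / (1 − e^(−kτ)) = 1 / (1 − 0.2101) = 1.266
Steady-state peak = C₀ × R = 411 × 1.266 = 520.3 mg/L

520 mg/L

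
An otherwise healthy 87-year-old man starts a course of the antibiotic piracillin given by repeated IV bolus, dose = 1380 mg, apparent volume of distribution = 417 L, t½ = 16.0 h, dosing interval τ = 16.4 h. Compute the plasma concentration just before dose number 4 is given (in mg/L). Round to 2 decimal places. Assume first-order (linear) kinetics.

C₀ per dose = Dose / Vd = 1380 / 417 = 3.309 mg/L
k = ln2 / t½ = 0.693147 / 16.0 = 0.04332 h⁻¹
Fraction remaining after one interval: r = e^(−kτ) = e^(−0.04332 × 16.4) = 0.4914
Before dose 4, 3 doses have been given (aged 1τ, 2τ, 3τ).
C_trough = C₀ × (r + r² + … + r^3) = C₀ × r(1−r^3)/(1−r)
        = 3.309 × 0.4914 × (1 − 0.1187) / (1 − 0.4914) = 2.818 mg/L

2.82 mg/L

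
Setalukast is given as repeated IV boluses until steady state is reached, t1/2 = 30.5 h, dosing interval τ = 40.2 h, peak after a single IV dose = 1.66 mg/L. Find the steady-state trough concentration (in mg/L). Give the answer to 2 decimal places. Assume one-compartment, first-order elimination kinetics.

1.11 mg/L

k = ln2 / t½ = 0.693147 / 30.5 = 0.02273 h⁻¹
e^(−kτ) = e^(−0.02273 × 40.2) = 0.4010
Accumulation ratio R = 1 / (1 − e^(−kτ)) = 1 / (1 − 0.4010) = 1.669
Steady-state trough = C₀ × R × e^(−kτ) = 1.66 × 1.669 × 0.4010 = 1.111 mg/L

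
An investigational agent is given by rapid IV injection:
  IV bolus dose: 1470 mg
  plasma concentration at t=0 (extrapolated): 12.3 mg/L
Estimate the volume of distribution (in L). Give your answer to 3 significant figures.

120 L

Vd = Dose / C₀ = 1470 / 12.3 = 119.5 L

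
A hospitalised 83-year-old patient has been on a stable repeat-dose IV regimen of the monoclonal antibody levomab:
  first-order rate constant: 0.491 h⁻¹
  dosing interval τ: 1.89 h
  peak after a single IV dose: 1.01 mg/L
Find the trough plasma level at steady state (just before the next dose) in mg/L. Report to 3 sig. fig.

e^(−kτ) = e^(−0.4910 × 1.89) = 0.3953
Accumulation ratio R = 1 / (1 − e^(−kτ)) = 1 / (1 − 0.3953) = 1.654
Steady-state trough = C₀ × R × e^(−kτ) = 1.01 × 1.654 × 0.3953 = 0.6604 mg/L

0.660 mg/L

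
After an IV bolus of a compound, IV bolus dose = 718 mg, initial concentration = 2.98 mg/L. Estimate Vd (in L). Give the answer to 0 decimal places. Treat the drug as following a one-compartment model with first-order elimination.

241 L

Vd = Dose / C₀ = 718.0 / 2.98 = 240.9 L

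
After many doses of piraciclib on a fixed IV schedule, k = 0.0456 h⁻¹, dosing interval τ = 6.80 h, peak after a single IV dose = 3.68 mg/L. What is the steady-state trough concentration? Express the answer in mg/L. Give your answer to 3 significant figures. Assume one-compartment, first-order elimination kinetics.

10.1 mg/L

e^(−kτ) = e^(−0.04560 × 6.80) = 0.7334
Accumulation ratio R = 1 / (1 − e^(−kτ)) = 1 / (1 − 0.7334) = 3.751
Steady-state trough = C₀ × R × e^(−kτ) = 3.68 × 3.751 × 0.7334 = 10.12 mg/L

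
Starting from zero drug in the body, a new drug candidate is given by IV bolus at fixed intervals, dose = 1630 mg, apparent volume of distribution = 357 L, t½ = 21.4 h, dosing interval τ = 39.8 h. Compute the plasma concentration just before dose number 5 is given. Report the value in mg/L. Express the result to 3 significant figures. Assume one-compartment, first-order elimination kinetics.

C₀ per dose = Dose / Vd = 1630 / 357 = 4.566 mg/L
k = ln2 / t½ = 0.693147 / 21.4 = 0.03239 h⁻¹
Fraction remaining after one interval: r = e^(−kτ) = e^(−0.03239 × 39.8) = 0.2755
Before dose 5, 4 doses have been given (aged 1τ, 2τ, 3τ, 4τ).
C_trough = C₀ × (r + r² + … + r^4) = C₀ × r(1−r^4)/(1−r)
        = 4.566 × 0.2755 × (1 − 0.005761) / (1 − 0.2755) = 1.726 mg/L

1.73 mg/L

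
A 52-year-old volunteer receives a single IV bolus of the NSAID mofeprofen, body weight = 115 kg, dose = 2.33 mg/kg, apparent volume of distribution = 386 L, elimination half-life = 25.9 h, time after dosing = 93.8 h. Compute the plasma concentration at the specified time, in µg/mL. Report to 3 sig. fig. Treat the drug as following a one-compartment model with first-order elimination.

Total dose = 2.33 × 115 = 268.0 mg
C₀ = Dose / Vd = 268.0 / 386 = 0.6943 mg/L
k = ln2 / t½ = 0.693147 / 25.9 = 0.02676 h⁻¹
C = C₀ · e^(−k·t) = 0.6943 × e^(−0.02676 × 93.8)
  = 0.6943 × 0.08126 = 0.05642 mg/L
(0.05642 mg/L = 0.05642 µg/mL)

0.0564 µg/mL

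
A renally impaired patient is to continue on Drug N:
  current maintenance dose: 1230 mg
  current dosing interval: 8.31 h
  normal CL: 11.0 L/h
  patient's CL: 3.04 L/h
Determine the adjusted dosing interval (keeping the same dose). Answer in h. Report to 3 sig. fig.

30.1 h

To keep the same average steady-state level, dosing rate must scale with clearance.
CL ratio = 3.04 / 11.0 = 0.2764
New interval (same dose) = 8.31 / 0.2764 = 30.07 h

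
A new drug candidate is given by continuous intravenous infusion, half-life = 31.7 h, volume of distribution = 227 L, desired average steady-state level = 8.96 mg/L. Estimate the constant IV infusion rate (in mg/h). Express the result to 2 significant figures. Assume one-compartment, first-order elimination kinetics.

44 mg/h

k = ln2 / t½ = 0.693147 / 31.7 = 0.02187 h⁻¹
CL = k × Vd = 0.02187 × 227 = 4.964 L/h
At steady state, infusion rate R₀ = Css × CL = 8.96 × 4.964 = 44.48 mg/h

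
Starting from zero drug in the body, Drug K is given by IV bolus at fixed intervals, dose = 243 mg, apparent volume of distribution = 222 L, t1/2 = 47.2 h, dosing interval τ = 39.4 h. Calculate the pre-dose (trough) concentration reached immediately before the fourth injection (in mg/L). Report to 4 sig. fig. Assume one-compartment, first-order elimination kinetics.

C₀ per dose = Dose / Vd = 243 / 222 = 1.095 mg/L
k = ln2 / t½ = 0.693147 / 47.2 = 0.01469 h⁻¹
Fraction remaining after one interval: r = e^(−kτ) = e^(−0.01469 × 39.4) = 0.5606
Before dose 4, 3 doses have been given (aged 1τ, 2τ, 3τ).
C_trough = C₀ × (r + r² + … + r^3) = C₀ × r(1−r^3)/(1−r)
        = 1.095 × 0.5606 × (1 − 0.1762) / (1 − 0.5606) = 1.151 mg/L

1.151 mg/L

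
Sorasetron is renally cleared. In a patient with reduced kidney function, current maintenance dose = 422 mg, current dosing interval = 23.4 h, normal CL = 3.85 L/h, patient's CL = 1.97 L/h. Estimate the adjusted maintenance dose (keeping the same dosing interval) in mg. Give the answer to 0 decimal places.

To keep the same average steady-state level, dosing rate must scale with clearance.
CL ratio = 1.97 / 3.85 = 0.5117
New dose (same interval) = 422 × 0.5117 = 215.9 mg

216 mg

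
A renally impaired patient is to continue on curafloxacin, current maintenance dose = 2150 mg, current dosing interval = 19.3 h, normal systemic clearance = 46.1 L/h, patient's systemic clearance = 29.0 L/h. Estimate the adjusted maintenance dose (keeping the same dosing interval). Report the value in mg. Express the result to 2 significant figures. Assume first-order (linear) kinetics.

To keep the same average steady-state level, dosing rate must scale with clearance.
CL ratio = 29.0 / 46.1 = 0.6291
New dose (same interval) = 2150 × 0.6291 = 1353 mg

1400 mg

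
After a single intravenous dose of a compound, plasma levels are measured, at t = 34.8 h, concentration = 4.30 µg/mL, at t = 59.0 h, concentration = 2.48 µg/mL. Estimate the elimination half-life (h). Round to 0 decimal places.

30 h

k = ln(C₁/C₂) / (t₂ − t₁) = ln(4.30/2.48) / (59.0 − 34.8)
  = 0.5504 / 24.20 = 0.02274 h⁻¹
t½ = ln2 / k = 0.693147 / 0.02274 = 30.48 h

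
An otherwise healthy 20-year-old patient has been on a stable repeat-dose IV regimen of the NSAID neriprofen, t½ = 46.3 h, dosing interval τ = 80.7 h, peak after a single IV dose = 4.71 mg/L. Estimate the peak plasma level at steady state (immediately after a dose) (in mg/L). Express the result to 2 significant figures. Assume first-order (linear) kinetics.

6.7 mg/L

k = ln2 / t½ = 0.693147 / 46.3 = 0.01497 h⁻¹
e^(−kτ) = e^(−0.01497 × 80.7) = 0.2988
Accumulation ratio R = 1 / (1 − e^(−kτ)) = 1 / (1 − 0.2988) = 1.426
Steady-state peak = C₀ × R = 4.71 × 1.426 = 6.716 mg/L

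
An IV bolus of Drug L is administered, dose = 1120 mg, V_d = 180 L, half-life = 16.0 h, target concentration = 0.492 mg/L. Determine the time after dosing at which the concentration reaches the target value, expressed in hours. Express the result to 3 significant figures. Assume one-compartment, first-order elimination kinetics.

C₀ = Dose / Vd = 1120 / 180 = 6.222 mg/L
k = ln2 / t½ = 0.693147 / 16.0 = 0.04332 h⁻¹
t = ln(C₀ / C) / k = ln(6.222 / 0.492) / 0.04332
  = ln(12.65) / 0.04332 = 2.538 / 0.04332 = 58.59 h

58.6 h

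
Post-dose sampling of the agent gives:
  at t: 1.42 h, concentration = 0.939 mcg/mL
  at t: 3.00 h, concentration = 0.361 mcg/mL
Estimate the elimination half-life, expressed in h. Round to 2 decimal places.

1.15 h

k = ln(C₁/C₂) / (t₂ − t₁) = ln(0.939/0.361) / (3.00 − 1.42)
  = 0.9559 / 1.580 = 0.6050 h⁻¹
t½ = ln2 / k = 0.693147 / 0.6050 = 1.146 h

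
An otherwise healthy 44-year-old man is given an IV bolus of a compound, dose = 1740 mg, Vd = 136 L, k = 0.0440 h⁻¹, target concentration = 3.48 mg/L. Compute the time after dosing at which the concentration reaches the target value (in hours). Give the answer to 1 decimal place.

29.6 h

C₀ = Dose / Vd = 1740 / 136 = 12.79 mg/L
t = ln(C₀ / C) / k = ln(12.79 / 3.48) / 0.04400
  = ln(3.675) / 0.04400 = 1.302 / 0.04400 = 29.59 h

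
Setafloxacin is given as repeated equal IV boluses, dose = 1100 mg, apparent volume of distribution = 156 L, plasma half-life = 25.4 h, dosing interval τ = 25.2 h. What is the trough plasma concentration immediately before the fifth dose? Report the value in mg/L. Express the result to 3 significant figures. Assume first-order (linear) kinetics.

6.67 mg/L

C₀ per dose = Dose / Vd = 1100 / 156 = 7.051 mg/L
k = ln2 / t½ = 0.693147 / 25.4 = 0.02729 h⁻¹
Fraction remaining after one interval: r = e^(−kτ) = e^(−0.02729 × 25.2) = 0.5027
Before dose 5, 4 doses have been given (aged 1τ, 2τ, 3τ, 4τ).
C_trough = C₀ × (r + r² + … + r^4) = C₀ × r(1−r^4)/(1−r)
        = 7.051 × 0.5027 × (1 − 0.06386) / (1 − 0.5027) = 6.672 mg/L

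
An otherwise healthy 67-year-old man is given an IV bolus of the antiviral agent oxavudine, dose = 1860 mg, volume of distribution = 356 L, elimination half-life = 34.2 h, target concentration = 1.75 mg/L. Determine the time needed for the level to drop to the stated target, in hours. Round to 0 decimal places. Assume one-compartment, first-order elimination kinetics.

C₀ = Dose / Vd = 1860 / 356 = 5.225 mg/L
k = ln2 / t½ = 0.693147 / 34.2 = 0.02027 h⁻¹
t = ln(C₀ / C) / k = ln(5.225 / 1.75) / 0.02027
  = ln(2.986) / 0.02027 = 1.094 / 0.02027 = 53.97 h

54 h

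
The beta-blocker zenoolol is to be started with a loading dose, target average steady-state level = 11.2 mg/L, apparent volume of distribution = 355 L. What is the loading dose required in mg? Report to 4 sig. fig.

3976 mg

LD = Css × Vd = 11.2 × 355 = 3976 mg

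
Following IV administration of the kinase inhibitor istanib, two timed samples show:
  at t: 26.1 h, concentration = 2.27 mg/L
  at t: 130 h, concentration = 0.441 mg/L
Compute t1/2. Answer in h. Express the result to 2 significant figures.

44 h

k = ln(C₁/C₂) / (t₂ − t₁) = ln(2.27/0.441) / (130 − 26.1)
  = 1.638 / 103.9 = 0.01577 h⁻¹
t½ = ln2 / k = 0.693147 / 0.01577 = 43.95 h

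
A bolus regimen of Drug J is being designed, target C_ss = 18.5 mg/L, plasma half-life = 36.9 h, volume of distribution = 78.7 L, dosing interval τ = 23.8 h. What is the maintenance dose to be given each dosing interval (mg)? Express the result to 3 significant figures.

651 mg

k = ln2 / t½ = 0.693147 / 36.9 = 0.01878 h⁻¹
CL = k × Vd = 0.01878 × 78.7 = 1.478 L/h
At steady state, Dose/τ = Css × CL.
Dose = Css × CL × τ = 18.5 × 1.478 × 23.8 = 650.8 mg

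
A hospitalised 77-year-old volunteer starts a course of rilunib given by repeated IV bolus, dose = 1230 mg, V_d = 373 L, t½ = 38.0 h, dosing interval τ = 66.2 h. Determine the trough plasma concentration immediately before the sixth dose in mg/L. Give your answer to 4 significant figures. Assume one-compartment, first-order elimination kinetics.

1.403 mg/L

C₀ per dose = Dose / Vd = 1230 / 373 = 3.298 mg/L
k = ln2 / t½ = 0.693147 / 38.0 = 0.01824 h⁻¹
Fraction remaining after one interval: r = e^(−kτ) = e^(−0.01824 × 66.2) = 0.2989
Before dose 6, 5 doses have been given (aged 1τ, 2τ, 3τ, 4τ, 5τ).
C_trough = C₀ × (r + r² + … + r^5) = C₀ × r(1−r^5)/(1−r)
        = 3.298 × 0.2989 × (1 − 0.002386) / (1 − 0.2989) = 1.403 mg/L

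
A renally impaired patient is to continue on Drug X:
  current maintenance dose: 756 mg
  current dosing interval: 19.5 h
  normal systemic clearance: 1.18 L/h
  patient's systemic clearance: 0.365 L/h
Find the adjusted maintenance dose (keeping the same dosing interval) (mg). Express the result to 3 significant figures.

To keep the same average steady-state level, dosing rate must scale with clearance.
CL ratio = 0.365 / 1.18 = 0.3093
New dose (same interval) = 756 × 0.3093 = 233.8 mg

234 mg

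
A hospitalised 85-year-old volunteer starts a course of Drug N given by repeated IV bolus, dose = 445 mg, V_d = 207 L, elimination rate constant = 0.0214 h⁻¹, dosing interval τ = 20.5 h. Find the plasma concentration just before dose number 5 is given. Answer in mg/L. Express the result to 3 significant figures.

C₀ per dose = Dose / Vd = 445 / 207 = 2.150 mg/L
Fraction remaining after one interval: r = e^(−kτ) = e^(−0.02140 × 20.5) = 0.6449
Before dose 5, 4 doses have been given (aged 1τ, 2τ, 3τ, 4τ).
C_trough = C₀ × (r + r² + … + r^4) = C₀ × r(1−r^4)/(1−r)
        = 2.150 × 0.6449 × (1 − 0.1730) / (1 − 0.6449) = 3.229 mg/L

3.23 mg/L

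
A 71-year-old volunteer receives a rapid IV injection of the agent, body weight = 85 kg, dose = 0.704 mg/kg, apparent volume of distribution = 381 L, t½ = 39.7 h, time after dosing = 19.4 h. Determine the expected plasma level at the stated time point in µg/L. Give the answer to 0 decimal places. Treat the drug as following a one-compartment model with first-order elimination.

Total dose = 0.704 × 85 = 59.84 mg
C₀ = Dose / Vd = 59.84 / 381 = 0.1571 mg/L
k = ln2 / t½ = 0.693147 / 39.7 = 0.01746 h⁻¹
C = C₀ · e^(−k·t) = 0.1571 × e^(−0.01746 × 19.4)
  = 0.1571 × 0.7127 = 0.1120 mg/L
Convert: 0.1120 mg/L × 1000 = 112.0 µg/L

112 µg/L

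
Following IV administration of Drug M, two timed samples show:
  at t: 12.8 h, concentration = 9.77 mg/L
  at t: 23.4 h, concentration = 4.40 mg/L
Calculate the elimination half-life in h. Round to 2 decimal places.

k = ln(C₁/C₂) / (t₂ − t₁) = ln(9.77/4.40) / (23.4 − 12.8)
  = 0.7977 / 10.60 = 0.07525 h⁻¹
t½ = ln2 / k = 0.693147 / 0.07525 = 9.211 h

9.21 h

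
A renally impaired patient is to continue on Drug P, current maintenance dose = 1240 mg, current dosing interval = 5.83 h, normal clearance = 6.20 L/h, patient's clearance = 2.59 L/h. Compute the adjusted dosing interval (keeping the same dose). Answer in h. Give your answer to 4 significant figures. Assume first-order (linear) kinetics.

13.96 h

To keep the same average steady-state level, dosing rate must scale with clearance.
CL ratio = 2.59 / 6.20 = 0.4177
New interval (same dose) = 5.83 / 0.4177 = 13.96 h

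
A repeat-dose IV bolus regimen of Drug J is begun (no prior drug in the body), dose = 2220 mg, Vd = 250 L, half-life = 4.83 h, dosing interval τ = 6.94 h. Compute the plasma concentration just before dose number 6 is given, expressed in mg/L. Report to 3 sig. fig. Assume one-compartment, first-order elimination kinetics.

5.17 mg/L

C₀ per dose = Dose / Vd = 2220 / 250 = 8.880 mg/L
k = ln2 / t½ = 0.693147 / 4.83 = 0.1435 h⁻¹
Fraction remaining after one interval: r = e^(−kτ) = e^(−0.1435 × 6.94) = 0.3694
Before dose 6, 5 doses have been given (aged 1τ, 2τ, 3τ, 4τ, 5τ).
C_trough = C₀ × (r + r² + … + r^5) = C₀ × r(1−r^5)/(1−r)
        = 8.880 × 0.3694 × (1 − 0.006878) / (1 − 0.3694) = 5.166 mg/L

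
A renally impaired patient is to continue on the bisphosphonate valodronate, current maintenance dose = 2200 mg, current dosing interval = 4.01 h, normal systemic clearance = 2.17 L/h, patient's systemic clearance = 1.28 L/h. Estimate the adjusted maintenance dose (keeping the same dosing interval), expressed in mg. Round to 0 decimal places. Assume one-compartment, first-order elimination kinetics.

1298 mg

To keep the same average steady-state level, dosing rate must scale with clearance.
CL ratio = 1.28 / 2.17 = 0.5899
New dose (same interval) = 2200 × 0.5899 = 1298 mg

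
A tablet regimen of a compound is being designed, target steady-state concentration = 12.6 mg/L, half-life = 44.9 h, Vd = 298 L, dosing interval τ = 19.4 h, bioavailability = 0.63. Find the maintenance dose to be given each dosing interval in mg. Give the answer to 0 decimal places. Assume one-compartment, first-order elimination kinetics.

k = ln2 / t½ = 0.693147 / 44.9 = 0.01544 h⁻¹
CL = k × Vd = 0.01544 × 298 = 4.601 L/h
At steady state, F × (Dose/τ) = Css × CL.
Dose = Css × CL × τ / F = 12.6 × 4.601 × 19.4 / 0.63 = 1785 mg

1785 mg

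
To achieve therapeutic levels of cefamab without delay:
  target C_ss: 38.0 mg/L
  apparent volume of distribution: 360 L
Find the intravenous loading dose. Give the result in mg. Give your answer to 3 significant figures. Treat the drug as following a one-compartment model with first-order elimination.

LD = Css × Vd = 38.0 × 360 = 13680 mg

13700 mg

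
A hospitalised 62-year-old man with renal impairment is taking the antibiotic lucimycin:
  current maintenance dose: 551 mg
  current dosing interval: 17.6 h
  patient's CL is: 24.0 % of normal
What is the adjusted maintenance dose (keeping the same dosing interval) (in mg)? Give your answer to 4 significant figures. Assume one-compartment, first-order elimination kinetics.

132.2 mg

To keep the same average steady-state level, dosing rate must scale with clearance.
CL ratio = 24.0 / 100 = 0.2400
New dose (same interval) = 551 × 0.2400 = 132.2 mg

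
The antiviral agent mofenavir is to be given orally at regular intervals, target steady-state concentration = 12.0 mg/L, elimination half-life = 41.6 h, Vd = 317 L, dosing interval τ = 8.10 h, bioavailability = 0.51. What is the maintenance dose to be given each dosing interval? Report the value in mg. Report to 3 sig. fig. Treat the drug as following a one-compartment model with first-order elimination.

k = ln2 / t½ = 0.693147 / 41.6 = 0.01666 h⁻¹
CL = k × Vd = 0.01666 × 317 = 5.281 L/h
At steady state, F × (Dose/τ) = Css × CL.
Dose = Css × CL × τ / F = 12.0 × 5.281 × 8.10 / 0.51 = 1006 mg

1010 mg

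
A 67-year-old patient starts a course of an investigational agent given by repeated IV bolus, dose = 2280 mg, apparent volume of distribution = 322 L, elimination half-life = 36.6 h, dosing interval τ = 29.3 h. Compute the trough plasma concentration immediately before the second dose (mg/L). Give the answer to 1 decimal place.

4.1 mg/L

C₀ per dose = Dose / Vd = 2280 / 322 = 7.081 mg/L
k = ln2 / t½ = 0.693147 / 36.6 = 0.01894 h⁻¹
Fraction remaining after one interval: r = e^(−kτ) = e^(−0.01894 × 29.3) = 0.5741
Before dose 2, 1 dose has been given (aged 1τ).
C_trough = C₀ × r = 7.081 × 0.5741 = 4.065 mg/L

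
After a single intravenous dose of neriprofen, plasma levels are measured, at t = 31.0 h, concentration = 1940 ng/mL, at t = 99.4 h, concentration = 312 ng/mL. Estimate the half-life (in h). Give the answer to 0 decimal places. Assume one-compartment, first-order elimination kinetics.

26 h

k = ln(C₁/C₂) / (t₂ − t₁) = ln(1940/312) / (99.4 − 31.0)
  = 1.827 / 68.40 = 0.02671 h⁻¹
t½ = ln2 / k = 0.693147 / 0.02671 = 25.95 h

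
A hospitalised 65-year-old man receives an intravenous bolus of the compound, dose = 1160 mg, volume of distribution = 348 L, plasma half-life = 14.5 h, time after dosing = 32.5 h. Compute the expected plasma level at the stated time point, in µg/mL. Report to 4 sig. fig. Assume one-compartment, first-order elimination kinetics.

0.7049 µg/mL

C₀ = Dose / Vd = 1160 / 348 = 3.333 mg/L
k = ln2 / t½ = 0.693147 / 14.5 = 0.04780 h⁻¹
C = C₀ · e^(−k·t) = 3.333 × e^(−0.04780 × 32.5)
  = 3.333 × 0.2115 = 0.7049 mg/L
(0.7049 mg/L = 0.7049 µg/mL)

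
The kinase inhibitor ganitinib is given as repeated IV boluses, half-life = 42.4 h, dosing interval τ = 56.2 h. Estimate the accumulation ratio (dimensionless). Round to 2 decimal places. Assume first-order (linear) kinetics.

1.66

k = ln2 / t½ = 0.693147 / 42.4 = 0.01635 h⁻¹
e^(−kτ) = e^(−0.01635 × 56.2) = 0.3990
Accumulation ratio R = 1 / (1 − e^(−kτ)) = 1 / (1 − 0.3990) = 1.664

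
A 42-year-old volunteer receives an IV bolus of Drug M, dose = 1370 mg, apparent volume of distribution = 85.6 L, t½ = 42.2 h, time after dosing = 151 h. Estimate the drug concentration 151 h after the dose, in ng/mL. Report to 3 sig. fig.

1340 ng/mL

C₀ = Dose / Vd = 1370 / 85.6 = 16.00 mg/L
k = ln2 / t½ = 0.693147 / 42.2 = 0.01643 h⁻¹
C = C₀ · e^(−k·t) = 16.00 × e^(−0.01643 × 151)
  = 16.00 × 0.08367 = 1.339 mg/L
Convert: 1.339 mg/L × 1000 = 1339 ng/mL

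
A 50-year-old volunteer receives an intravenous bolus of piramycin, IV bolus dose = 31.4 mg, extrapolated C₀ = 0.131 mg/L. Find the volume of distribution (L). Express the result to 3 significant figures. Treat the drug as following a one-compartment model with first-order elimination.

Vd = Dose / C₀ = 31.40 / 0.131 = 239.7 L

240 L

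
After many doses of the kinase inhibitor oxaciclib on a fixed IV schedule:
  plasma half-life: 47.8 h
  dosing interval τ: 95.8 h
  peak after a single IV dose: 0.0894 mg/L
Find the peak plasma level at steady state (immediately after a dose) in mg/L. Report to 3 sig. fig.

0.119 mg/L

k = ln2 / t½ = 0.693147 / 47.8 = 0.01450 h⁻¹
e^(−kτ) = e^(−0.01450 × 95.8) = 0.2493
Accumulation ratio R = 1 / (1 − e^(−kτ)) = 1 / (1 − 0.2493) = 1.332
Steady-state peak = C₀ × R = 0.0894 × 1.332 = 0.1191 mg/L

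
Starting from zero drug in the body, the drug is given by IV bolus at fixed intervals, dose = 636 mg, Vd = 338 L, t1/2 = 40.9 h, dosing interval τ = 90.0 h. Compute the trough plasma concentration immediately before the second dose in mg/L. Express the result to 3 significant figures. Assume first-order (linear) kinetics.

0.409 mg/L

C₀ per dose = Dose / Vd = 636 / 338 = 1.882 mg/L
k = ln2 / t½ = 0.693147 / 40.9 = 0.01695 h⁻¹
Fraction remaining after one interval: r = e^(−kτ) = e^(−0.01695 × 90.0) = 0.2175
Before dose 2, 1 dose has been given (aged 1τ).
C_trough = C₀ × r = 1.882 × 0.2175 = 0.4093 mg/L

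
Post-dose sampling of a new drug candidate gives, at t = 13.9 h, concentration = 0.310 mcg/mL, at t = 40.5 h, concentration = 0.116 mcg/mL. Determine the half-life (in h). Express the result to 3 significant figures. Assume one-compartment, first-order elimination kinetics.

k = ln(C₁/C₂) / (t₂ − t₁) = ln(0.310/0.116) / (40.5 − 13.9)
  = 0.9830 / 26.60 = 0.03695 h⁻¹
t½ = ln2 / k = 0.693147 / 0.03695 = 18.76 h

18.8 h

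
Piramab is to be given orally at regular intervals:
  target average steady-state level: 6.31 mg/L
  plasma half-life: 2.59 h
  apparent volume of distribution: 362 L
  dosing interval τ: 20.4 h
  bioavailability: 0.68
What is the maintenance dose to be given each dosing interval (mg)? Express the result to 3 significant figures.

18300 mg

k = ln2 / t½ = 0.693147 / 2.59 = 0.2676 h⁻¹
CL = k × Vd = 0.2676 × 362 = 96.87 L/h
At steady state, F × (Dose/τ) = Css × CL.
Dose = Css × CL × τ / F = 6.31 × 96.87 × 20.4 / 0.68 = 18340 mg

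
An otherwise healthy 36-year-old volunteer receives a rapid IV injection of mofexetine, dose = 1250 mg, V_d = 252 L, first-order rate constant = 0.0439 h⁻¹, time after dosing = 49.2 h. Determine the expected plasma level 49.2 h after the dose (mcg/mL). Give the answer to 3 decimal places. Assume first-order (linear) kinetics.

0.572 mcg/mL

C₀ = Dose / Vd = 1250 / 252 = 4.960 mg/L
C = C₀ · e^(−k·t) = 4.960 × e^(−0.04390 × 49.2)
  = 4.960 × 0.1153 = 0.5719 mg/L
(0.5719 mg/L = 0.5719 mcg/mL)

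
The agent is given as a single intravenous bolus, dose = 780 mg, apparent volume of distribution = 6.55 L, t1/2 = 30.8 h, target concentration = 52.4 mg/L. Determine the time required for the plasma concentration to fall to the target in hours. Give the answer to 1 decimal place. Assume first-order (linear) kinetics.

36.5 h

C₀ = Dose / Vd = 780.0 / 6.55 = 119.1 mg/L
k = ln2 / t½ = 0.693147 / 30.8 = 0.02250 h⁻¹
t = ln(C₀ / C) / k = ln(119.1 / 52.4) / 0.02250
  = ln(2.273) / 0.02250 = 0.8211 / 0.02250 = 36.49 h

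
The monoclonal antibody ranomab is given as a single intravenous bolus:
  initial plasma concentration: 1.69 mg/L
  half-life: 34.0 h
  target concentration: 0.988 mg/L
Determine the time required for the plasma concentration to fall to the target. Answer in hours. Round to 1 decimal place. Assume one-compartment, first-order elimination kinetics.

k = ln2 / t½ = 0.693147 / 34.0 = 0.02039 h⁻¹
t = ln(C₀ / C) / k = ln(1.690 / 0.988) / 0.02039
  = ln(1.711) / 0.02039 = 0.5371 / 0.02039 = 26.34 h

26.3 h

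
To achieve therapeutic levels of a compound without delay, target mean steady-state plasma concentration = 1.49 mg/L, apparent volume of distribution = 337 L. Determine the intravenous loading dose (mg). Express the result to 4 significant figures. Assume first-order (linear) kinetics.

LD = Css × Vd = 1.49 × 337 = 502.1 mg

502.1 mg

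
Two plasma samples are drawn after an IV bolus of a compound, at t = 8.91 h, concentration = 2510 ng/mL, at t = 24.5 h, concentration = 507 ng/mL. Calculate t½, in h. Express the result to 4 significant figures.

k = ln(C₁/C₂) / (t₂ − t₁) = ln(2510/507) / (24.5 − 8.91)
  = 1.600 / 15.59 = 0.1026 h⁻¹
t½ = ln2 / k = 0.693147 / 0.1026 = 6.756 h

6.756 h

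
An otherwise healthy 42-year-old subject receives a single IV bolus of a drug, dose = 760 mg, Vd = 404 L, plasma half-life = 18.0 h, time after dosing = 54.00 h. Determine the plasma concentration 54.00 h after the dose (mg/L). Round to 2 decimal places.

C₀ = Dose / Vd = 760.0 / 404 = 1.881 mg/L
k = ln2 / t½ = 0.693147 / 18.0 = 0.03851 h⁻¹
t / t½ = 54.00 / 18.0 = 3 half-lives
C = C₀ × (1/2)^3 = 1.881 × 0.1250 = 0.2351 mg/L

0.24 mg/L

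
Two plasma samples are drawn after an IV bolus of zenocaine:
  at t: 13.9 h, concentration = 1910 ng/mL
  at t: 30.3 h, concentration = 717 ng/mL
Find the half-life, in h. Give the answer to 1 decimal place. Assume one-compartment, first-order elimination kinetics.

11.6 h

k = ln(C₁/C₂) / (t₂ − t₁) = ln(1910/717) / (30.3 − 13.9)
  = 0.9798 / 16.40 = 0.05974 h⁻¹
t½ = ln2 / k = 0.693147 / 0.05974 = 11.60 h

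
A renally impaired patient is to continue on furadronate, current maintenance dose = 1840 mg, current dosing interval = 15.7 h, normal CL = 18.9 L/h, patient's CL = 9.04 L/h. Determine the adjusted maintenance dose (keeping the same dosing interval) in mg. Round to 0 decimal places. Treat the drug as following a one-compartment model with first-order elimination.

880 mg

To keep the same average steady-state level, dosing rate must scale with clearance.
CL ratio = 9.04 / 18.9 = 0.4783
New dose (same interval) = 1840 × 0.4783 = 880.1 mg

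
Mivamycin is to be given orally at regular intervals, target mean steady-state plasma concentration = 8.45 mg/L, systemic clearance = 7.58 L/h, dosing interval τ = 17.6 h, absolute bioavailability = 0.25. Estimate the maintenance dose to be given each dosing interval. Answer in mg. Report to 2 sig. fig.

At steady state, F × (Dose/τ) = Css × CL.
Dose = Css × CL × τ / F = 8.45 × 7.580 × 17.6 / 0.25 = 4509 mg

4500 mg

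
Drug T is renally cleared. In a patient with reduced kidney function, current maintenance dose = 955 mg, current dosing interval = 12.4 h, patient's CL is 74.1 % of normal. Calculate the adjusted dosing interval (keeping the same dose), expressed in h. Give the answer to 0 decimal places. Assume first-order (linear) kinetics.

17 h

To keep the same average steady-state level, dosing rate must scale with clearance.
CL ratio = 74.1 / 100 = 0.7410
New interval (same dose) = 12.4 / 0.7410 = 16.73 h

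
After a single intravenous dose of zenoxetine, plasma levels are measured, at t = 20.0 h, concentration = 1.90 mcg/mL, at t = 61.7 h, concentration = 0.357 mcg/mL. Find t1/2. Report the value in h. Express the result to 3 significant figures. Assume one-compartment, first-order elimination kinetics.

k = ln(C₁/C₂) / (t₂ − t₁) = ln(1.90/0.357) / (61.7 − 20.0)
  = 1.672 / 41.70 = 0.04010 h⁻¹
t½ = ln2 / k = 0.693147 / 0.04010 = 17.29 h

17.3 h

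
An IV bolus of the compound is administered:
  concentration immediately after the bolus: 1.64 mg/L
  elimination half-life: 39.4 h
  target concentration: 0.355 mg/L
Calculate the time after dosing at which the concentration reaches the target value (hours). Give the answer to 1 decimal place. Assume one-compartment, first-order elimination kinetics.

k = ln2 / t½ = 0.693147 / 39.4 = 0.01759 h⁻¹
t = ln(C₀ / C) / k = ln(1.640 / 0.355) / 0.01759
  = ln(4.620) / 0.01759 = 1.530 / 0.01759 = 86.98 h

87.0 h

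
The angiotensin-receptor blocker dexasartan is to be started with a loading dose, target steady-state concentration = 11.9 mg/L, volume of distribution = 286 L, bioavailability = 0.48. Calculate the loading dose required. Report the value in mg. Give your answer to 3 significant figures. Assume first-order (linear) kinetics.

7090 mg

LD = Css × Vd / F = 11.9 × 286 / 0.48 = 7090 mg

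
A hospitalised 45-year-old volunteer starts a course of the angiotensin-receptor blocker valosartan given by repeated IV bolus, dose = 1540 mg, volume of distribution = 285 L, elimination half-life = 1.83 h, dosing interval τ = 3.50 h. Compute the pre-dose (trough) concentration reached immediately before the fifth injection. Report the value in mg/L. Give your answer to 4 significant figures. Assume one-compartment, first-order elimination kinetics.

1.945 mg/L

C₀ per dose = Dose / Vd = 1540 / 285 = 5.404 mg/L
k = ln2 / t½ = 0.693147 / 1.83 = 0.3788 h⁻¹
Fraction remaining after one interval: r = e^(−kτ) = e^(−0.3788 × 3.50) = 0.2656
Before dose 5, 4 doses have been given (aged 1τ, 2τ, 3τ, 4τ).
C_trough = C₀ × (r + r² + … + r^4) = C₀ × r(1−r^4)/(1−r)
        = 5.404 × 0.2656 × (1 − 0.004976) / (1 − 0.2656) = 1.945 mg/L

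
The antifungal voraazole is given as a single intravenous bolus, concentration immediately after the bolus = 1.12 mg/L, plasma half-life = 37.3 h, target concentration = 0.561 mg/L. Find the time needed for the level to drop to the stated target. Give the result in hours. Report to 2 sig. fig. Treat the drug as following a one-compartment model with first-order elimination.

37 h

k = ln2 / t½ = 0.693147 / 37.3 = 0.01858 h⁻¹
t = ln(C₀ / C) / k = ln(1.120 / 0.561) / 0.01858
  = ln(1.996) / 0.01858 = 0.6911 / 0.01858 = 37.20 h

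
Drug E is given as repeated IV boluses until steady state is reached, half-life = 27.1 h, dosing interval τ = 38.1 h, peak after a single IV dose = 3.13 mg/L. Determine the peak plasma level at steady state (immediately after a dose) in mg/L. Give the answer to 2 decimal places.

k = ln2 / t½ = 0.693147 / 27.1 = 0.02558 h⁻¹
e^(−kτ) = e^(−0.02558 × 38.1) = 0.3773
Accumulation ratio R = 1 / (1 − e^(−kτ)) = 1 / (1 − 0.3773) = 1.606
Steady-state peak = C₀ × R = 3.13 × 1.606 = 5.027 mg/L

5.03 mg/L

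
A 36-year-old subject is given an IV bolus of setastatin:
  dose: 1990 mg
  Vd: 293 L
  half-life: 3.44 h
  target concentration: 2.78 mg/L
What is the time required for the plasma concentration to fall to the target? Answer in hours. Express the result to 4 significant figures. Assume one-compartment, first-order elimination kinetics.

C₀ = Dose / Vd = 1990 / 293 = 6.792 mg/L
k = ln2 / t½ = 0.693147 / 3.44 = 0.2015 h⁻¹
t = ln(C₀ / C) / k = ln(6.792 / 2.78) / 0.2015
  = ln(2.443) / 0.2015 = 0.8932 / 0.2015 = 4.433 h

4.433 h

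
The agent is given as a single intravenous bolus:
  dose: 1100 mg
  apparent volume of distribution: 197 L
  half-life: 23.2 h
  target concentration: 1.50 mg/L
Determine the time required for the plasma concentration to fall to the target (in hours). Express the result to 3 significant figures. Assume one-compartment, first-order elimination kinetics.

44.0 h

C₀ = Dose / Vd = 1100 / 197 = 5.584 mg/L
k = ln2 / t½ = 0.693147 / 23.2 = 0.02988 h⁻¹
t = ln(C₀ / C) / k = ln(5.584 / 1.50) / 0.02988
  = ln(3.723) / 0.02988 = 1.315 / 0.02988 = 44.01 h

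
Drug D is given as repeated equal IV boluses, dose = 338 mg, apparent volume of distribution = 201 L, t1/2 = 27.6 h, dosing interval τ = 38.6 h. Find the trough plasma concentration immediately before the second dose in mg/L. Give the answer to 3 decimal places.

0.638 mg/L

C₀ per dose = Dose / Vd = 338 / 201 = 1.682 mg/L
k = ln2 / t½ = 0.693147 / 27.6 = 0.02511 h⁻¹
Fraction remaining after one interval: r = e^(−kτ) = e^(−0.02511 × 38.6) = 0.3794
Before dose 2, 1 dose has been given (aged 1τ).
C_trough = C₀ × r = 1.682 × 0.3794 = 0.6382 mg/L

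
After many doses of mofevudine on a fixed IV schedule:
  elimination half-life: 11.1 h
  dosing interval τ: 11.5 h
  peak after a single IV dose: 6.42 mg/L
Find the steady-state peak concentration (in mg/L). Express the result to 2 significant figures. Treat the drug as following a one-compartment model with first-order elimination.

k = ln2 / t½ = 0.693147 / 11.1 = 0.06245 h⁻¹
e^(−kτ) = e^(−0.06245 × 11.5) = 0.4876
Accumulation ratio R = 1 / (1 − e^(−kτ)) = 1 / (1 − 0.4876) = 1.952
Steady-state peak = C₀ × R = 6.42 × 1.952 = 12.53 mg/L

13 mg/L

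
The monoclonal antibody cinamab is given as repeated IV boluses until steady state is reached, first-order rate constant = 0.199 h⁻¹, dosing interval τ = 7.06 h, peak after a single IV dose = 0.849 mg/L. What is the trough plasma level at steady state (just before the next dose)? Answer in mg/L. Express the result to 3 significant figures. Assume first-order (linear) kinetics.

e^(−kτ) = e^(−0.1990 × 7.06) = 0.2454
Accumulation ratio R = 1 / (1 − e^(−kτ)) = 1 / (1 − 0.2454) = 1.325
Steady-state trough = C₀ × R × e^(−kτ) = 0.849 × 1.325 × 0.2454 = 0.2761 mg/L

0.276 mg/L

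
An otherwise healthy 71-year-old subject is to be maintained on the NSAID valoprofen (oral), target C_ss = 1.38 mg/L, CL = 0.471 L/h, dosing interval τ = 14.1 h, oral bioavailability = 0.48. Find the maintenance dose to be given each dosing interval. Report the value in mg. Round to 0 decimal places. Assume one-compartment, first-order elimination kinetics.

At steady state, F × (Dose/τ) = Css × CL.
Dose = Css × CL × τ / F = 1.38 × 0.4710 × 14.1 / 0.48 = 19.09 mg

19 mg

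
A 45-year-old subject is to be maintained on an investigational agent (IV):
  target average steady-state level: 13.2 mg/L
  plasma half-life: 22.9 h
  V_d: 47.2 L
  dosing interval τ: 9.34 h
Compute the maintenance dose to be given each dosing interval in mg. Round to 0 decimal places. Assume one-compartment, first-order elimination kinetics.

176 mg

k = ln2 / t½ = 0.693147 / 22.9 = 0.03027 h⁻¹
CL = k × Vd = 0.03027 × 47.2 = 1.429 L/h
At steady state, Dose/τ = Css × CL.
Dose = Css × CL × τ = 13.2 × 1.429 × 9.34 = 176.2 mg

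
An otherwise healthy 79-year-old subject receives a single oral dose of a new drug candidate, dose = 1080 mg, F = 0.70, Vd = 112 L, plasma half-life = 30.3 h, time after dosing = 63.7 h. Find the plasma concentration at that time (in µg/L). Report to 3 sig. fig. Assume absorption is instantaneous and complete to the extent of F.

Amount reaching circulation = F × Dose = 0.70 × 1080 = 756.0 mg
C₀ = F·Dose / Vd = 756.0 / 112 = 6.750 mg/L
k = ln2 / t½ = 0.693147 / 30.3 = 0.02288 h⁻¹
C = C₀ · e^(−k·t) = 6.750 × e^(−0.02288 × 63.7)
  = 6.750 × 0.2328 = 1.571 mg/L
Convert: 1.571 mg/L × 1000 = 1571 µg/L

1570 µg/L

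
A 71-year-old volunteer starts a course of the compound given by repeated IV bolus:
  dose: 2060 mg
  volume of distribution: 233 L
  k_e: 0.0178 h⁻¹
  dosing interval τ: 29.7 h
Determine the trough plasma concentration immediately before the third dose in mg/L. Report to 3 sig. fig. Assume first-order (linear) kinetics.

8.28 mg/L

C₀ per dose = Dose / Vd = 2060 / 233 = 8.841 mg/L
Fraction remaining after one interval: r = e^(−kτ) = e^(−0.01780 × 29.7) = 0.5894
Before dose 3, 2 doses have been given (aged 1τ, 2τ).
C_trough = C₀ × (r + r²) = 8.841 × (0.5894 + 0.3474) = 8.282 mg/L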